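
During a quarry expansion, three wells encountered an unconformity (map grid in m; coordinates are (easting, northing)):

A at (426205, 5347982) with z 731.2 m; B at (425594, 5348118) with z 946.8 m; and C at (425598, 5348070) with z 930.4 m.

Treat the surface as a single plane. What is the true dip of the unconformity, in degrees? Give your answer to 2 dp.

Two edge vectors: A→B = (-611, 136, 215.6), A→C = (-607, 88, 199.2).
Normal n = (A→B) × (A→C) = (8118.4, -9158, 28784).
So ∂z/∂E = −n_x/n_z = −0.28205 and ∂z/∂N = −n_y/n_z = 0.31816.
Gradient magnitude |∇z| = √(a² + b²) = √(0.07955 + 0.10123) = 0.42518.
True dip = arctan(0.42518) = 23.03°, dipping toward SE (azimuth ≈ 138°).

23.03°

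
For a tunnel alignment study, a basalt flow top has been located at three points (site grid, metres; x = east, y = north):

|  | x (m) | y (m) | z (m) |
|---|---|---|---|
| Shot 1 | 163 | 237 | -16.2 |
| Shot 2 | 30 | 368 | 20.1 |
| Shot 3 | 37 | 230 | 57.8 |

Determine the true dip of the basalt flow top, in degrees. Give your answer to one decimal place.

Two edge vectors: Shot 1→Shot 2 = (-133, 131, 36.3), Shot 1→Shot 3 = (-126, -7, 74).
Normal n = (Shot 1→Shot 2) × (Shot 1→Shot 3) = (9948.1, 5268.2, 17437).
So ∂z/∂x = −n_x/n_z = −0.57052 and ∂z/∂y = −n_y/n_z = −0.30213.
Gradient magnitude |∇z| = √(a² + b²) = √(0.32549 + 0.09128) = 0.64558.
True dip = arctan(0.64558) = 32.8°, dipping toward ENE (azimuth ≈ 062°).

32.8°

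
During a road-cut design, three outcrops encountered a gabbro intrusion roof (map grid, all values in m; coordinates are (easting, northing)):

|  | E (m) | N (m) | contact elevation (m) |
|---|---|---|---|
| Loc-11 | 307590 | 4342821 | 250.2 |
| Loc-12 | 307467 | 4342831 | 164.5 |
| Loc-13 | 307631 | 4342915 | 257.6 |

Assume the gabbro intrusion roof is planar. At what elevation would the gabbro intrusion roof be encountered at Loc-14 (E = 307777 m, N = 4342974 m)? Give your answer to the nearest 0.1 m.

343.9 m

Two edge vectors: Loc-11→Loc-12 = (-123, 10, -85.7), Loc-11→Loc-13 = (41, 94, 7.4).
Normal n = (Loc-11→Loc-12) × (Loc-11→Loc-13) = (8129.8, -2603.5, -11972).
So ∂z/∂E = −n_x/n_z = 0.679067825 and ∂z/∂N = −n_y/n_z = −0.217465753.
Intercept c from Loc-11: 250.2 − 208874.47 + 944414.84 = 735790.57.
At (307777, 4342974): z = 209001.5 − 944448.1 + 735790.57 = 343.9 m.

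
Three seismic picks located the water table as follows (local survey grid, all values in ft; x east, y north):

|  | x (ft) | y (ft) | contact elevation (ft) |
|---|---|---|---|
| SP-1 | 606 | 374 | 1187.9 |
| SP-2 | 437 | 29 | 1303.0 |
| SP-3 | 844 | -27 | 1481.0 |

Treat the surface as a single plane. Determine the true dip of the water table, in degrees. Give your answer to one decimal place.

Two edge vectors: SP-1→SP-2 = (-169, -345, 115.1), SP-1→SP-3 = (238, -401, 293.1).
Normal n = (SP-1→SP-2) × (SP-1→SP-3) = (-54964.4, 76927.7, 149879).
So ∂z/∂x = −n_x/n_z = 0.36673 and ∂z/∂y = −n_y/n_z = −0.51327.
Gradient magnitude |∇z| = √(a² + b²) = √(0.13449 + 0.26344) = 0.63082.
True dip = arctan(0.63082) = 32.2°, dipping toward NW (azimuth ≈ 324°).

32.2°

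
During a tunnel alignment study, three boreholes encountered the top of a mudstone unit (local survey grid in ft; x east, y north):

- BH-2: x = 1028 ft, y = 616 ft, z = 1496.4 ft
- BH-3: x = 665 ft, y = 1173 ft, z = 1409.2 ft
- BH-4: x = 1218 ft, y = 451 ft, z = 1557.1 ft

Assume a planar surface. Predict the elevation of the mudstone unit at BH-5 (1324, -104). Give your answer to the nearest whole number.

Let the plane be z = a·x + b·y + c.
BH-3−BH-2: −363a + 557b = −87.2;  BH-4−BH-2: 190a − 165b = 60.7.
Solving gives a = 0.42281, b = 0.11900.
Then c = 1496.4 − a·1028 − b·616 = 988.45.
At (1324, -104): z = 559.8 − 12.4 + 988.45 = 1535.9 ft.

1536 ft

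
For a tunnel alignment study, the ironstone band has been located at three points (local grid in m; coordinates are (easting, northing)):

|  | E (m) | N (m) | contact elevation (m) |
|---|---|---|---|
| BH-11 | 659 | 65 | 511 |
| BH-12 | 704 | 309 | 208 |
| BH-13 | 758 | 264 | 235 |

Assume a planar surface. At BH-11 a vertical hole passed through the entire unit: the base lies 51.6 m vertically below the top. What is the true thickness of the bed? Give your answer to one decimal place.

Let the plane be z = a·E + b·N + c.
BH-12−BH-11: 45a + 244b = −303;  BH-13−BH-11: 99a + 199b = −276.
Solving gives a = −0.46359, b = −1.15631.
|∇z| = √(a²+b²) = 1.24578, so dip δ = arctan(1.24578) = 51.25°.
True thickness = vertical thickness × cos δ = 51.6 × cos 51.25° = 32.3 m.

32.3 m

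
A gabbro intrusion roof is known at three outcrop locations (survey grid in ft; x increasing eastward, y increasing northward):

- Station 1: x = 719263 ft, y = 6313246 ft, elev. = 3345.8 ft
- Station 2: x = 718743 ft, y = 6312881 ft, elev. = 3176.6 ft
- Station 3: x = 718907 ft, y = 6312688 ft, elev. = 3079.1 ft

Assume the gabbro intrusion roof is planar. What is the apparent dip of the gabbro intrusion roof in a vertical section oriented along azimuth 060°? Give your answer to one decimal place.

12.9°

Two edge vectors: Station 1→Station 2 = (-520, -365, -169.2), Station 1→Station 3 = (-356, -558, -266.7).
Normal n = (Station 1→Station 2) × (Station 1→Station 3) = (2931.9, -78448.8, 160220).
So ∂z/∂x = −n_x/n_z = −0.01830 and ∂z/∂y = −n_y/n_z = 0.48963.
Unit vector along 060° is (sin 60°, cos 60°) = (0.8660, 0.5000).
Slope in that direction = a·(0.8660) + b·(0.5000) = 0.22897.
Apparent dip = arctan|0.22897| = 12.9° (true dip is 26.1°, so apparent ≤ true as expected).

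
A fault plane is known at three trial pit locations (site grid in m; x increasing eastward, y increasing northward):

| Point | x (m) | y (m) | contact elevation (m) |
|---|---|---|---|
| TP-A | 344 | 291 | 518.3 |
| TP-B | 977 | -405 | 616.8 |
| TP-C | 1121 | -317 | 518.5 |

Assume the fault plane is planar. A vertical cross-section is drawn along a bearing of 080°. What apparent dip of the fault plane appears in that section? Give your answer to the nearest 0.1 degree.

Two edge vectors: TP-A→TP-B = (633, -696, 98.5), TP-A→TP-C = (777, -608, 0.2).
Normal n = (TP-A→TP-B) × (TP-A→TP-C) = (59748.8, 76407.9, 155928).
So ∂z/∂x = −n_x/n_z = −0.38318 and ∂z/∂y = −n_y/n_z = −0.49002.
Unit vector along 080° is (sin 80°, cos 80°) = (0.9848, 0.1736).
Slope in that direction = a·(0.9848) + b·(0.1736) = −0.46245.
Apparent dip = arctan|0.46245| = 24.8° (true dip is 31.9°, so apparent ≤ true as expected).

24.8°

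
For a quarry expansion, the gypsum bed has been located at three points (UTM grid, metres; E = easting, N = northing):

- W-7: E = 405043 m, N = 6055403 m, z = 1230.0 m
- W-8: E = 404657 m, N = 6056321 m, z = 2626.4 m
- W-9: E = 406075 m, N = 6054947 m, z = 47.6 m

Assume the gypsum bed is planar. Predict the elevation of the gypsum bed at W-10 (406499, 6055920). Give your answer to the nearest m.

Let the plane be z = a·E + b·N + c.
W-8−W-7: −386a + 918b = 1396.4;  W-9−W-7: 1032a − 456b = −1182.4.
Solving gives a = −0.58168015, b = 1.27654843.
Then c = 1230 − a·405043 − b·6055403 = −7493179.74.
At (406499, 6055920): z = −236452.4 + 7730675.2 − 7493179.74 = 1043.0 m.

1043 m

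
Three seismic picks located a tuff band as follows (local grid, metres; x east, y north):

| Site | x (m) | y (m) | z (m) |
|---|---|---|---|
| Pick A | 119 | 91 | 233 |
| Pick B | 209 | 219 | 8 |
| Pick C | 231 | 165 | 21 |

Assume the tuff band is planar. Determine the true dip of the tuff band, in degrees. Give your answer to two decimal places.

57.70°

Let the plane be z = a·x + b·y + c.
Pick B−Pick A: 90a + 128b = −225;  Pick C−Pick A: 112a + 74b = −212.
Solving gives a = −1.36608, b = −0.79729.
Gradient magnitude |∇z| = √(a² + b²) = √(1.86616 + 0.63567) = 1.58172.
True dip = arctan(1.58172) = 57.70°, dipping toward ENE (azimuth ≈ 060°).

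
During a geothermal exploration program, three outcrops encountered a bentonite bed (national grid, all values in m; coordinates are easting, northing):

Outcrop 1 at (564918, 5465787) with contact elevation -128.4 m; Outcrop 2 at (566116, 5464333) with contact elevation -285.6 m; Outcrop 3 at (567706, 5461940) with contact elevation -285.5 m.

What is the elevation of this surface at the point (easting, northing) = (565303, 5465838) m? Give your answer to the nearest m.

-412 m

Two edge vectors: Outcrop 1→Outcrop 2 = (1198, -1454, -157.2), Outcrop 1→Outcrop 3 = (2788, -3847, -157.1).
Normal n = (Outcrop 1→Outcrop 2) × (Outcrop 1→Outcrop 3) = (-376325, -250067.8, -554954).
So ∂z/∂easting = −n_x/n_z = −0.67811927 and ∂z/∂northing = −n_y/n_z = −0.45060996.
Intercept c from Outcrop 1: -128.4 + 383081.78 + 2462938.06 = 2845891.44.
At (565303, 5465838): z = −383342.9 − 2462961.0 + 2845891.44 = -412.5 m.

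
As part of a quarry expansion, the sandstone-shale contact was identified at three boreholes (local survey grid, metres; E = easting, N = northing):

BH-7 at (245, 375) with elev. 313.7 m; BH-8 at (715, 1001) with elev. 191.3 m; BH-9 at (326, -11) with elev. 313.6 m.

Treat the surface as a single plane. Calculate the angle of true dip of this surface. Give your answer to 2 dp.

11.76°

Two edge vectors: BH-7→BH-8 = (470, 626, -122.4), BH-7→BH-9 = (81, -386, -0.1).
Normal n = (BH-7→BH-8) × (BH-7→BH-9) = (-47309, -9867.4, -232126).
So ∂z/∂E = −n_x/n_z = −0.20381 and ∂z/∂N = −n_y/n_z = −0.04251.
Gradient magnitude |∇z| = √(a² + b²) = √(0.04154 + 0.00181) = 0.20819.
True dip = arctan(0.20819) = 11.76°, dipping toward ENE (azimuth ≈ 078°).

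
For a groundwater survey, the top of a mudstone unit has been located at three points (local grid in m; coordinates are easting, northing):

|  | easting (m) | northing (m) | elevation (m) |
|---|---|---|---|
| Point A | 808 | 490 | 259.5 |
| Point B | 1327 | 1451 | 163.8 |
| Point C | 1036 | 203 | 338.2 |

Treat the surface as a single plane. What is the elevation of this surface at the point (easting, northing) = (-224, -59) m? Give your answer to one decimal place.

217.9 m

Two edge vectors: Point A→Point B = (519, 961, -95.7), Point A→Point C = (228, -287, 78.7).
Normal n = (Point A→Point B) × (Point A→Point C) = (48164.8, -62664.9, -368061).
So ∂z/∂easting = −n_x/n_z = 0.130861 and ∂z/∂northing = −n_y/n_z = −0.170257.
Intercept c from Point A: 259.5 − 105.74 + 83.43 = 237.19.
At (-224, -59): z = −29.3 + 10.0 + 237.19 = 217.9 m.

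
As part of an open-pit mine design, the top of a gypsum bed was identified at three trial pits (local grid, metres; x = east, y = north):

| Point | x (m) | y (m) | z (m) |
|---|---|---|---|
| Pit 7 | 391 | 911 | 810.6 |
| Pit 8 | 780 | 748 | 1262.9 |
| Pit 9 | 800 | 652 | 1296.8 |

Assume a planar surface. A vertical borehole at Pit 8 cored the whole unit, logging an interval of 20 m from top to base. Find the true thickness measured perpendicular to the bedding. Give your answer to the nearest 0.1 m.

13.3 m

Two edge vectors: Pit 7→Pit 8 = (389, -163, 452.3), Pit 7→Pit 9 = (409, -259, 486.2).
Normal n = (Pit 7→Pit 8) × (Pit 7→Pit 9) = (37895.1, -4141.1, -34084).
So ∂z/∂x = −n_x/n_z = 1.11181 and ∂z/∂y = −n_y/n_z = −0.12150.
|∇z| = √(a²+b²) = 1.11843, so dip δ = arctan(1.11843) = 48.20°.
True thickness = vertical thickness × cos δ = 20 × cos 48.20° = 13.3 m.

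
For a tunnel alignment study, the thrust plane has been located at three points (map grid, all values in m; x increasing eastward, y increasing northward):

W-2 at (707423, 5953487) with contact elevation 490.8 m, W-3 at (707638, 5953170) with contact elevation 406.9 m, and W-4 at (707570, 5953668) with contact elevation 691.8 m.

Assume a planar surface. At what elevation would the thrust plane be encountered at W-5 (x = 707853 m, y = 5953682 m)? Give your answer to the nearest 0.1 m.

861.5 m

Let the plane be z = a·x + b·y + c.
W-3−W-2: 215a − 317b = −83.9;  W-4−W-2: 147a + 181b = 201.
Solving gives a = 0.567522277, b = 0.649581355.
Then c = 490.8 − a·707423 − b·5953487 = −4268261.66.
At (707853, 5953682): z = 401722.3 + 3867400.8 − 4268261.66 = 861.5 m.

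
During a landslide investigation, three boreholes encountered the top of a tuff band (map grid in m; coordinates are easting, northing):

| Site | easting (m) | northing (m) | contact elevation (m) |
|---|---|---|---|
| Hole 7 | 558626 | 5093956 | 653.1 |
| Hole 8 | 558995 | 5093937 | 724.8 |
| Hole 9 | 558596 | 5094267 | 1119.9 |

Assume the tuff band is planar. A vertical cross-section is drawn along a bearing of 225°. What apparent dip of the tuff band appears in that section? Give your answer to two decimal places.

Let the plane be z = a·easting + b·northing + c.
Hole 8−Hole 7: 369a − 19b = 71.7;  Hole 9−Hole 7: −30a + 311b = 466.8.
Solving gives a = 0.27295, b = 1.52729.
Unit vector along 225° is (sin 225°, cos 225°) = (-0.7071, -0.7071).
Slope in that direction = a·(-0.7071) + b·(-0.7071) = −1.27296.
Apparent dip = arctan|1.27296| = 51.85° (true dip is 57.2°, so apparent ≤ true as expected).

51.85°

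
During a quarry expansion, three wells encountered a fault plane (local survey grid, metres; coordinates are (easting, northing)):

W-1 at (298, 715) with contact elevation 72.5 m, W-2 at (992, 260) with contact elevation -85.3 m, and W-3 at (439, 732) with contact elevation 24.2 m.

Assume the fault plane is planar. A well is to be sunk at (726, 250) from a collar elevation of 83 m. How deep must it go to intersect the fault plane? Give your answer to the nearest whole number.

Two edge vectors: W-1→W-2 = (694, -455, -157.8), W-1→W-3 = (141, 17, -48.3).
Normal n = (W-1→W-2) × (W-1→W-3) = (24659.1, 11270.4, 75953).
So ∂z/∂E = −n_x/n_z = −0.32466 and ∂z/∂N = −n_y/n_z = −0.14839.
Intercept c from W-1: 72.5 + 96.75 + 106.10 = 275.35.
At (726, 250): z_contact = −235.7 − 37.1 + 275.35 = 2.5 m.
Depth below ground = 83 − 2.5 = 80 m.

80 m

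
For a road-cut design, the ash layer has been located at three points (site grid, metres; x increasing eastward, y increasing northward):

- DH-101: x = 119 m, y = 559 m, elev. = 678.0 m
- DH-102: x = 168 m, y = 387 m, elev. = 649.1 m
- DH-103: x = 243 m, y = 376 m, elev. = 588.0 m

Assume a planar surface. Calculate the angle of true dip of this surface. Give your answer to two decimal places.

Two edge vectors: DH-101→DH-102 = (49, -172, -28.9), DH-101→DH-103 = (124, -183, -90).
Normal n = (DH-101→DH-102) × (DH-101→DH-103) = (10191.3, 826.4, 12361).
So ∂z/∂x = −n_x/n_z = −0.82447 and ∂z/∂y = −n_y/n_z = −0.06686.
Gradient magnitude |∇z| = √(a² + b²) = √(0.67975 + 0.00447) = 0.82718.
True dip = arctan(0.82718) = 39.60°, dipping toward E (azimuth ≈ 085°).

39.60°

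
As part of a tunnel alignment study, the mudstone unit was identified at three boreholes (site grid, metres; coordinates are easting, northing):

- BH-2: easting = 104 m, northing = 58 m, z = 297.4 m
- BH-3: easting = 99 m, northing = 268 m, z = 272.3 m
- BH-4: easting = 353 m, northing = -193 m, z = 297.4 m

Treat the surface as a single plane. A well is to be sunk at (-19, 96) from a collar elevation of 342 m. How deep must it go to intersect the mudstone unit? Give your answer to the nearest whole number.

34 m

Let the plane be z = a·easting + b·northing + c.
BH-3−BH-2: −5a + 210b = −25.1;  BH-4−BH-2: 249a − 251b = 0.
Solving gives a = −0.12345, b = −0.12246.
Then c = 297.4 − a·104 − b·58 = 317.34.
At (-19, 96): z_contact = 2.3 − 11.8 + 317.34 = 307.9 m.
Depth below ground = 342 − 307.9 = 34 m.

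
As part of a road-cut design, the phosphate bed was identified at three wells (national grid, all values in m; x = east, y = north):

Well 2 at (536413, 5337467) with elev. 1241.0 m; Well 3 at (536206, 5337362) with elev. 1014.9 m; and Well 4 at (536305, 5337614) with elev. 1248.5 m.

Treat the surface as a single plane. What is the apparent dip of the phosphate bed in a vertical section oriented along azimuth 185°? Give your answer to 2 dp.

34.49°

Let the plane be z = a·x + b·y + c.
Well 3−Well 2: −207a − 105b = −226.1;  Well 4−Well 2: −108a + 147b = 7.5.
Solving gives a = 0.77687, b = 0.62178.
Unit vector along 185° is (sin 185°, cos 185°) = (-0.0872, -0.9962).
Slope in that direction = a·(-0.0872) + b·(-0.9962) = −0.68713.
Apparent dip = arctan|0.68713| = 34.49° (true dip is 44.9°, so apparent ≤ true as expected).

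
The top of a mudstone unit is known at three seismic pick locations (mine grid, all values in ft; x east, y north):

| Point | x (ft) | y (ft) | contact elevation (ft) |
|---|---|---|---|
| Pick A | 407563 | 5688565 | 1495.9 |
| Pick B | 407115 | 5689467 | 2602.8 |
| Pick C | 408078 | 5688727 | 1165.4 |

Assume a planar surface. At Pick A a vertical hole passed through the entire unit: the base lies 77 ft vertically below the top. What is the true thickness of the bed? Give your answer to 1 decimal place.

49.6 ft

Let the plane be z = a·x + b·y + c.
Pick B−Pick A: −448a + 902b = 1106.9;  Pick C−Pick A: 515a + 162b = −330.5.
Solving gives a = −0.88889, b = 0.78567.
|∇z| = √(a²+b²) = 1.18634, so dip δ = arctan(1.18634) = 49.87°.
True thickness = vertical thickness × cos δ = 77 × cos 49.87° = 49.6 ft.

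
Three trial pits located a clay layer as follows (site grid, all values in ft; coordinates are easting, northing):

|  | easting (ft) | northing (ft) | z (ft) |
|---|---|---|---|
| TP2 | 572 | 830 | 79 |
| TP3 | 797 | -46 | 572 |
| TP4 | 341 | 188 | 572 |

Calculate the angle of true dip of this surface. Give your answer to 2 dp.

Two edge vectors: TP2→TP3 = (225, -876, 493), TP2→TP4 = (-231, -642, 493).
Normal n = (TP2→TP3) × (TP2→TP4) = (-115362, -224808, -346806).
So ∂z/∂easting = −n_x/n_z = −0.33264 and ∂z/∂northing = −n_y/n_z = −0.64822.
Gradient magnitude |∇z| = √(a² + b²) = √(0.11065 + 0.42019) = 0.72859.
True dip = arctan(0.72859) = 36.08°, dipping toward NNE (azimuth ≈ 027°).

36.08°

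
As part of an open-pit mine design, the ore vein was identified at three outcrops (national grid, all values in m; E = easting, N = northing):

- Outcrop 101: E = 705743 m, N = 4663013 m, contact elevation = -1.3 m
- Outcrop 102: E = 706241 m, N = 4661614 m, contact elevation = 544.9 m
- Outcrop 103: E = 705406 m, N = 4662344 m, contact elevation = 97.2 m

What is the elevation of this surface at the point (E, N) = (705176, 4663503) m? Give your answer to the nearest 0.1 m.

-303.7 m

Let the plane be z = a·E + b·N + c.
Outcrop 102−Outcrop 101: 498a − 1399b = 546.2;  Outcrop 103−Outcrop 101: −337a − 669b = 98.5.
Solving gives a = 0.282872518, b = −0.289728010.
Then c = -1.3 − a·705743 − b·4663013 = 1151368.88.
At (705176, 4663503): z = 199474.9 − 1351147.4 + 1151368.88 = -303.7 m.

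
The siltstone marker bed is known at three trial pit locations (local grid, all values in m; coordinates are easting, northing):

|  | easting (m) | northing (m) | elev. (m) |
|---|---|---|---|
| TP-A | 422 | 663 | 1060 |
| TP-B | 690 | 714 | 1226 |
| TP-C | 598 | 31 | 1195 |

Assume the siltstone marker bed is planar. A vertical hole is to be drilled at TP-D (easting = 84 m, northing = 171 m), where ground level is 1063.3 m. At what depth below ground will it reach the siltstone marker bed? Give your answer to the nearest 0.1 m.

Two edge vectors: TP-A→TP-B = (268, 51, 166), TP-A→TP-C = (176, -632, 135).
Normal n = (TP-A→TP-B) × (TP-A→TP-C) = (111797, -6964, -178352).
So ∂z/∂easting = −n_x/n_z = 0.62683 and ∂z/∂northing = −n_y/n_z = −0.03905.
Intercept c from TP-A: 1060 − 264.52 + 25.89 = 821.36.
At (84, 171): z_contact = 52.65 − 6.68 + 821.36 = 867.34 m.
Depth below ground = 1063.3 − 867.34 = 196.0 m.

196.0 m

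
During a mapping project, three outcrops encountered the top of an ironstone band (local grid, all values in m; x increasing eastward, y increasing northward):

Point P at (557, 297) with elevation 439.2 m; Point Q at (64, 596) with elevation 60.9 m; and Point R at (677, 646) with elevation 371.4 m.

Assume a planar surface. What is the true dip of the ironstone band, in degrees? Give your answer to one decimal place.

Two edge vectors: Point P→Point Q = (-493, 299, -378.3), Point P→Point R = (120, 349, -67.8).
Normal n = (Point P→Point Q) × (Point P→Point R) = (111754.5, -78821.4, -207937).
So ∂z/∂x = −n_x/n_z = 0.53744 and ∂z/∂y = −n_y/n_z = −0.37906.
Gradient magnitude |∇z| = √(a² + b²) = √(0.28885 + 0.14369) = 0.65767.
True dip = arctan(0.65767) = 33.3°, dipping toward NW (azimuth ≈ 305°).

33.3°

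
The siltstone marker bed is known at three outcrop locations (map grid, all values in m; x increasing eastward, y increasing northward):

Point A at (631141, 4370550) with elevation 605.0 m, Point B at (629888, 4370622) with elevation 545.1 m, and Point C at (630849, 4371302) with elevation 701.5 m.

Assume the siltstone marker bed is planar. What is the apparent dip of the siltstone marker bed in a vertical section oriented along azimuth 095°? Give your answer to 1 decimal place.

2.5°

Two edge vectors: Point A→Point B = (-1253, 72, -59.9), Point A→Point C = (-292, 752, 96.5).
Normal n = (Point A→Point B) × (Point A→Point C) = (51992.8, 138405.3, -921232).
So ∂z/∂x = −n_x/n_z = 0.05644 and ∂z/∂y = −n_y/n_z = 0.15024.
Unit vector along 095° is (sin 95°, cos 95°) = (0.9962, -0.0872).
Slope in that direction = a·(0.9962) + b·(-0.0872) = 0.04313.
Apparent dip = arctan|0.04313| = 2.5° (true dip is 9.1°, so apparent ≤ true as expected).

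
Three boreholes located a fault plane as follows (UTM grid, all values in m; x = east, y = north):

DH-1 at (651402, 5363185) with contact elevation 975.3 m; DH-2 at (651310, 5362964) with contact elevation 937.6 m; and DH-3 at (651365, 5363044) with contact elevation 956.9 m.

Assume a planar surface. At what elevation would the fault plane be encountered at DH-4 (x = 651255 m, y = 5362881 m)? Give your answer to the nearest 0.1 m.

Let the plane be z = a·x + b·y + c.
DH-2−DH-1: −92a − 221b = −37.7;  DH-3−DH-1: −37a − 141b = −18.4.
Solving gives a = 0.260542231, b = 0.062127216.
Then c = 975.3 − a·651402 − b·5363185 = −501942.18.
At (651255, 5362881): z = 169679.4 + 333180.9 − 501942.18 = 918.1 m.

918.1 m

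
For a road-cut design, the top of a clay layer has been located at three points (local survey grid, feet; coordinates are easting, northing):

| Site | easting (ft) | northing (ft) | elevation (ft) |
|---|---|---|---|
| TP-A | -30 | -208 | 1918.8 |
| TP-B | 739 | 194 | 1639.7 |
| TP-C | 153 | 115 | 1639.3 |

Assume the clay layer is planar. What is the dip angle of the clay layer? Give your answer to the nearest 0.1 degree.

Let the plane be z = a·easting + b·northing + c.
TP-B−TP-A: 769a + 402b = −279.1;  TP-C−TP-A: 183a + 323b = −279.5.
Solving gives a = 0.12704, b = −0.93730.
Gradient magnitude |∇z| = √(a² + b²) = √(0.01614 + 0.87854) = 0.94587.
True dip = arctan(0.94587) = 43.4°, dipping toward N (azimuth ≈ 352°).

43.4°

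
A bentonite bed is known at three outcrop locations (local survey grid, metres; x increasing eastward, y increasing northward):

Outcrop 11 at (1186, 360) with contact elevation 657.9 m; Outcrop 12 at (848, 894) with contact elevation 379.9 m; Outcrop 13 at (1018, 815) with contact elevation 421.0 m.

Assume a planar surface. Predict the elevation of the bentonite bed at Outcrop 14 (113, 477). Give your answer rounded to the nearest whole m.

Let the plane be z = a·x + b·y + c.
Outcrop 12−Outcrop 11: −338a + 534b = −278;  Outcrop 13−Outcrop 11: −168a + 455b = −236.9.
Solving gives a = −0.00023, b = −0.52074.
Then c = 657.9 − a·1186 − b·360 = 845.64.
At (113, 477): z = −0.0 − 248.4 + 845.64 = 597.2 m.

597 m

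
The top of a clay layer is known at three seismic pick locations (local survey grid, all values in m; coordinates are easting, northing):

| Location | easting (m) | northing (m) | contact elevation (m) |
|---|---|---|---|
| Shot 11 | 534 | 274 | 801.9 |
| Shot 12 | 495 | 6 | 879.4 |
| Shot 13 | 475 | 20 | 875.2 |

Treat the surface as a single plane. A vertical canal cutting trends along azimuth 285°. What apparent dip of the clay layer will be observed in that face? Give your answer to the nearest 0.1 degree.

Two edge vectors: Shot 11→Shot 12 = (-39, -268, 77.5), Shot 11→Shot 13 = (-59, -254, 73.3).
Normal n = (Shot 11→Shot 12) × (Shot 11→Shot 13) = (40.6, -1713.8, -5906).
So ∂z/∂easting = −n_x/n_z = 0.00687 and ∂z/∂northing = −n_y/n_z = −0.29018.
Unit vector along 285° is (sin 285°, cos 285°) = (-0.9659, 0.2588).
Slope in that direction = a·(-0.9659) + b·(0.2588) = −0.08174.
Apparent dip = arctan|0.08174| = 4.7° (true dip is 16.2°, so apparent ≤ true as expected).

4.7°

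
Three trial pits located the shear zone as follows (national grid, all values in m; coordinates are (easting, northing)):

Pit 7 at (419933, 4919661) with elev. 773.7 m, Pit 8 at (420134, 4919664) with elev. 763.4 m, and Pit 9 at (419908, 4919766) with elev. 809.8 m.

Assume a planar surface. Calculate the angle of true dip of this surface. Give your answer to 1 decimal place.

18.5°

Two edge vectors: Pit 7→Pit 8 = (201, 3, -10.3), Pit 7→Pit 9 = (-25, 105, 36.1).
Normal n = (Pit 7→Pit 8) × (Pit 7→Pit 9) = (1189.8, -6998.6, 21180).
So ∂z/∂E = −n_x/n_z = −0.05618 and ∂z/∂N = −n_y/n_z = 0.33043.
Gradient magnitude |∇z| = √(a² + b²) = √(0.00316 + 0.10919) = 0.33518.
True dip = arctan(0.33518) = 18.5°, dipping toward S (azimuth ≈ 170°).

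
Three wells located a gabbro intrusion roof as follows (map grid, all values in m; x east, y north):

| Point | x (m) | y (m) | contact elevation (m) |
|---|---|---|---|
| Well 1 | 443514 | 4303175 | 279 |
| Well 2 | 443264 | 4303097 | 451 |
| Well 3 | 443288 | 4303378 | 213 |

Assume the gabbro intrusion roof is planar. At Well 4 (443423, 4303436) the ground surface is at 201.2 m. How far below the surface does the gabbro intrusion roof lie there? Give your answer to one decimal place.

93.9 m

Two edge vectors: Well 1→Well 2 = (-250, -78, 172), Well 1→Well 3 = (-226, 203, -66).
Normal n = (Well 1→Well 2) × (Well 1→Well 3) = (-29768, -55372, -68378).
So ∂z/∂x = −n_x/n_z = −0.435344702 and ∂z/∂y = −n_y/n_z = −0.809792623.
Intercept c from Well 1: 279 + 193081.47 + 3484679.37 = 3678039.84.
At (443423, 4303436): z_contact = −193041.85 − 3484890.73 + 3678039.84 = 107.26 m.
Depth below ground = 201.2 − 107.26 = 93.9 m.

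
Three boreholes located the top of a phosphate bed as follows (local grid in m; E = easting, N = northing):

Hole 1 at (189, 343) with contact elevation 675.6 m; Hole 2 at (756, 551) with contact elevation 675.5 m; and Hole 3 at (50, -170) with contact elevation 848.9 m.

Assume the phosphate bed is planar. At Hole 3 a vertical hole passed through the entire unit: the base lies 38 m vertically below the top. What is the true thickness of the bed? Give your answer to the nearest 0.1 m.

Let the plane be z = a·E + b·N + c.
Hole 2−Hole 1: 567a + 208b = −0.1;  Hole 3−Hole 1: −139a − 513b = 173.3.
Solving gives a = 0.13741, b = −0.37505.
|∇z| = √(a²+b²) = 0.39943, so dip δ = arctan(0.39943) = 21.77°.
True thickness = vertical thickness × cos δ = 38 × cos 21.77° = 35.3 m.

35.3 m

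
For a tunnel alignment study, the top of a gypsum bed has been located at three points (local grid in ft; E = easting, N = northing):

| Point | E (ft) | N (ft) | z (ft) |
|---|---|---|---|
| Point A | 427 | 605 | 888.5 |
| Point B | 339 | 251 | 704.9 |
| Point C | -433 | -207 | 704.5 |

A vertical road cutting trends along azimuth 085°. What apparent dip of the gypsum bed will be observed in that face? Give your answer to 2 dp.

Let the plane be z = a·E + b·N + c.
Point B−Point A: −88a − 354b = −183.6;  Point C−Point A: −860a − 812b = −184.
Solving gives a = −0.36031, b = 0.60821.
Unit vector along 085° is (sin 85°, cos 85°) = (0.9962, 0.0872).
Slope in that direction = a·(0.9962) + b·(0.0872) = −0.30593.
Apparent dip = arctan|0.30593| = 17.01° (true dip is 35.3°, so apparent ≤ true as expected).

17.01°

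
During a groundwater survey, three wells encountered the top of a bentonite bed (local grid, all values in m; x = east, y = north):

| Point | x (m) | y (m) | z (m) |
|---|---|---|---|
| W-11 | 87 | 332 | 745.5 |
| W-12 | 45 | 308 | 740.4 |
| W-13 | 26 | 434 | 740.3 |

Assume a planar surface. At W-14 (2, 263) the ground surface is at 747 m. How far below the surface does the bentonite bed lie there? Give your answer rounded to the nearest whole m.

Let the plane be z = a·x + b·y + c.
W-12−W-11: −42a − 24b = −5.1;  W-13−W-11: −61a + 102b = −5.2.
Solving gives a = 0.11221, b = 0.01613.
Then c = 745.5 − a·87 − b·332 = 730.38.
At (2, 263): z_contact = 0.2 + 4.2 + 730.38 = 734.8 m.
Depth below ground = 747 − 734.8 = 12 m.

12 m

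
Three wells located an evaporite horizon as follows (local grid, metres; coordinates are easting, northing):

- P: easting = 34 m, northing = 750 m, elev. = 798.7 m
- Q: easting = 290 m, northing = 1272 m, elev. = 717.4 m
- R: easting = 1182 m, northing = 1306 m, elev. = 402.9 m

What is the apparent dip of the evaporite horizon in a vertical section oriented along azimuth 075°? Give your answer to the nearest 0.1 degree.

Let the plane be z = a·easting + b·northing + c.
Q−P: 256a + 522b = −81.3;  R−P: 1148a + 556b = −395.8.
Solving gives a = −0.35325, b = 0.01749.
Unit vector along 075° is (sin 75°, cos 75°) = (0.9659, 0.2588).
Slope in that direction = a·(0.9659) + b·(0.2588) = −0.33668.
Apparent dip = arctan|0.33668| = 18.6° (true dip is 19.5°, so apparent ≤ true as expected).

18.6°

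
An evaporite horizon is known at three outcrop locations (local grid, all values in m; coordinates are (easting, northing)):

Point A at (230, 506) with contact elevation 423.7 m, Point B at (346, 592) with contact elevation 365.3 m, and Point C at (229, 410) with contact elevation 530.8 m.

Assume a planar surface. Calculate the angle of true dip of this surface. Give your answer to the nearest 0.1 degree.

Two edge vectors: Point A→Point B = (116, 86, -58.4), Point A→Point C = (-1, -96, 107.1).
Normal n = (Point A→Point B) × (Point A→Point C) = (3604.2, -12365.2, -11050).
So ∂z/∂E = −n_x/n_z = 0.32617 and ∂z/∂N = −n_y/n_z = −1.11902.
Gradient magnitude |∇z| = √(a² + b²) = √(0.10639 + 1.25221) = 1.16559.
True dip = arctan(1.16559) = 49.4°, dipping toward NNW (azimuth ≈ 344°).

49.4°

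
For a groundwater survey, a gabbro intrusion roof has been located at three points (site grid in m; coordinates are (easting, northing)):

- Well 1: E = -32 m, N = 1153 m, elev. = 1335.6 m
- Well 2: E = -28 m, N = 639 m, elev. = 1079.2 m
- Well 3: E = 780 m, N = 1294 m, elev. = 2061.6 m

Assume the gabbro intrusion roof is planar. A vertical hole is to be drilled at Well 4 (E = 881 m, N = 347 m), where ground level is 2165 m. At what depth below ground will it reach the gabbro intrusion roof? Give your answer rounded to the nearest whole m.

Let the plane be z = a·E + b·N + c.
Well 2−Well 1: 4a − 514b = −256.4;  Well 3−Well 1: 812a + 141b = 726.
Solving gives a = 0.80638, b = 0.50511.
Then c = 1335.6 − a·-32 − b·1153 = 779.01.
At (881, 347): z_contact = 710.4 + 175.3 + 779.01 = 1664.7 m.
Depth below ground = 2165 − 1664.7 = 500 m.

500 m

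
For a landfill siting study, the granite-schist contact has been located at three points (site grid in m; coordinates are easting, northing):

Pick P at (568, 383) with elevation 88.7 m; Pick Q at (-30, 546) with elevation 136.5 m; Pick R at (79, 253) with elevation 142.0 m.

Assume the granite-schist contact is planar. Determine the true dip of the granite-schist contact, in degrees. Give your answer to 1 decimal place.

Two edge vectors: Pick P→Pick Q = (-598, 163, 47.8), Pick P→Pick R = (-489, -130, 53.3).
Normal n = (Pick P→Pick Q) × (Pick P→Pick R) = (14901.9, 8499.2, 157447).
So ∂z/∂easting = −n_x/n_z = −0.09465 and ∂z/∂northing = −n_y/n_z = −0.05398.
Gradient magnitude |∇z| = √(a² + b²) = √(0.00896 + 0.00291) = 0.10896.
True dip = arctan(0.10896) = 6.2°, dipping toward ENE (azimuth ≈ 060°).

6.2°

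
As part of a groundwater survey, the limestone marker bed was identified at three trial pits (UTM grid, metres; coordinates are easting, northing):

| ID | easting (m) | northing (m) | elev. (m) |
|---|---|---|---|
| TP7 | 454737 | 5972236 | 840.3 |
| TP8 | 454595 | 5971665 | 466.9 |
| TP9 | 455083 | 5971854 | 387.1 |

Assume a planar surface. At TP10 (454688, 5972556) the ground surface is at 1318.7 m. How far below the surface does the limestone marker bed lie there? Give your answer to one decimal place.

Let the plane be z = a·easting + b·northing + c.
TP8−TP7: −142a − 571b = −373.4;  TP9−TP7: 346a − 382b = −453.2.
Solving gives a = −0.461214408, b = 0.768638259.
Then c = 840.3 − a·454737 − b·5972236 = −4379917.53.
At (454688, 5972556): z_contact = −209708.66 + 4590735.05 − 4379917.53 = 1108.86 m.
Depth below ground = 1318.7 − 1108.86 = 209.8 m.

209.8 m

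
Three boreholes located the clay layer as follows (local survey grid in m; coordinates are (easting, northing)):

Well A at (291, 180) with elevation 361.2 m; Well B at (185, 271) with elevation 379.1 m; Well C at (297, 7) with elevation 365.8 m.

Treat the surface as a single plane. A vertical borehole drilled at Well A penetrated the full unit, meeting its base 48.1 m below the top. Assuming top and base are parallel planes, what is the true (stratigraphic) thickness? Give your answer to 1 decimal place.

Two edge vectors: Well A→Well B = (-106, 91, 17.9), Well A→Well C = (6, -173, 4.6).
Normal n = (Well A→Well B) × (Well A→Well C) = (3515.3, 595, 17792).
So ∂z/∂E = −n_x/n_z = −0.19758 and ∂z/∂N = −n_y/n_z = −0.03344.
|∇z| = √(a²+b²) = 0.20039, so dip δ = arctan(0.20039) = 11.33°.
True thickness = vertical thickness × cos δ = 48.1 × cos 11.33° = 47.2 m.

47.2 m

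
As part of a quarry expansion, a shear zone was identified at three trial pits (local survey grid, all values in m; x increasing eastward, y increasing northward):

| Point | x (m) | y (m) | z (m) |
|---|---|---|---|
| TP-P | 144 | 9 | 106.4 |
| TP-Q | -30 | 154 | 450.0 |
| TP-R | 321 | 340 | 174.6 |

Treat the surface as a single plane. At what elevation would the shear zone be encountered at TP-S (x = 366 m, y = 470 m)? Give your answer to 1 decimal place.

232.0 m

Let the plane be z = a·x + b·y + c.
TP-Q−TP-P: −174a + 145b = 343.6;  TP-R−TP-P: 177a + 331b = 68.2.
Solving gives a = −1.24722, b = 0.87299.
Then c = 106.4 − a·144 − b·9 = 278.14.
At (366, 470): z = −456.5 + 410.3 + 278.14 = 232.0 m.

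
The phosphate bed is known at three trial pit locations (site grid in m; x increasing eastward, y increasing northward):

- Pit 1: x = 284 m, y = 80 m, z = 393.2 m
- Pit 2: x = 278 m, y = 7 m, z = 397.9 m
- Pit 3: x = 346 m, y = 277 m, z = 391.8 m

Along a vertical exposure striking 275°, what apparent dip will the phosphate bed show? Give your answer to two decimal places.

Let the plane be z = a·x + b·y + c.
Pit 2−Pit 1: −6a − 73b = 4.7;  Pit 3−Pit 1: 62a + 197b = −1.4.
Solving gives a = 0.24632, b = −0.08463.
Unit vector along 275° is (sin 275°, cos 275°) = (-0.9962, 0.0872).
Slope in that direction = a·(-0.9962) + b·(0.0872) = −0.25276.
Apparent dip = arctan|0.25276| = 14.19° (true dip is 14.6°, so apparent ≤ true as expected).

14.19°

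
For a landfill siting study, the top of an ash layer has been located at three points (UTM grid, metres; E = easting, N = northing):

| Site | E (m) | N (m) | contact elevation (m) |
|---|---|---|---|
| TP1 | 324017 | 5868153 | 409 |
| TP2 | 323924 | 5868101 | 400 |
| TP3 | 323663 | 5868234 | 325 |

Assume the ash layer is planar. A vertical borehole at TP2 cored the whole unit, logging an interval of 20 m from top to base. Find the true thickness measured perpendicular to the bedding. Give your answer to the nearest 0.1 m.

19.3 m

Let the plane be z = a·E + b·N + c.
TP2−TP1: −93a − 52b = −9;  TP3−TP1: −354a + 81b = −84.
Solving gives a = 0.19648, b = −0.17833.
|∇z| = √(a²+b²) = 0.26534, so dip δ = arctan(0.26534) = 14.86°.
True thickness = vertical thickness × cos δ = 20 × cos 14.86° = 19.3 m.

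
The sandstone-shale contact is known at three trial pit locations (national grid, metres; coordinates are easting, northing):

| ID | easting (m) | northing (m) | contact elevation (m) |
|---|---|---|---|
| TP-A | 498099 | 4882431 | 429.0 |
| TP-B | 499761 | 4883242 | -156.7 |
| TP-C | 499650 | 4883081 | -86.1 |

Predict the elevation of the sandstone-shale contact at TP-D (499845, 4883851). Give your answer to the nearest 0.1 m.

Two edge vectors: TP-A→TP-B = (1662, 811, -585.7), TP-A→TP-C = (1551, 650, -515.1).
Normal n = (TP-A→TP-B) × (TP-A→TP-C) = (-37041.1, -52324.5, -177561).
So ∂z/∂easting = −n_x/n_z = −0.208610562 and ∂z/∂northing = −n_y/n_z = −0.294684644.
Intercept c from TP-A: 429 + 103908.71 + 1438777.44 = 1543115.15.
At (499845, 4883851): z = −104272.9 − 1439195.9 + 1543115.15 = -353.7 m.

-353.7 m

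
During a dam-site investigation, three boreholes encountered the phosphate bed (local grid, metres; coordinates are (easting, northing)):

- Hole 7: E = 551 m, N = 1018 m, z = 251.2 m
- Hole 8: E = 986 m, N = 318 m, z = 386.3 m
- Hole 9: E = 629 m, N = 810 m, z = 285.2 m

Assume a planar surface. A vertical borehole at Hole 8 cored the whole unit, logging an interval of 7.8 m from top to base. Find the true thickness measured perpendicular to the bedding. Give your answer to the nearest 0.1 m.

Two edge vectors: Hole 7→Hole 8 = (435, -700, 135.1), Hole 7→Hole 9 = (78, -208, 34).
Normal n = (Hole 7→Hole 8) × (Hole 7→Hole 9) = (4300.8, -4252.2, -35880).
So ∂z/∂E = −n_x/n_z = 0.11987 and ∂z/∂N = −n_y/n_z = −0.11851.
|∇z| = √(a²+b²) = 0.16856, so dip δ = arctan(0.16856) = 9.57°.
True thickness = vertical thickness × cos δ = 7.8 × cos 9.57° = 7.7 m.

7.7 m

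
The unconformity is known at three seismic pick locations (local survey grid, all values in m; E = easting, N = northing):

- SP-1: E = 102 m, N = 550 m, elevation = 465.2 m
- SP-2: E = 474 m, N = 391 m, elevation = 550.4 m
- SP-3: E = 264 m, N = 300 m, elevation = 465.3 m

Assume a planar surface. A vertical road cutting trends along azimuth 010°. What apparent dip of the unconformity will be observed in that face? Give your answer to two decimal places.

14.39°

Let the plane be z = a·E + b·N + c.
SP-2−SP-1: 372a − 159b = 85.2;  SP-3−SP-1: 162a − 250b = 0.1.
Solving gives a = 0.31653, b = 0.20471.
Unit vector along 010° is (sin 10°, cos 10°) = (0.1736, 0.9848).
Slope in that direction = a·(0.1736) + b·(0.9848) = 0.25657.
Apparent dip = arctan|0.25657| = 14.39° (true dip is 20.7°, so apparent ≤ true as expected).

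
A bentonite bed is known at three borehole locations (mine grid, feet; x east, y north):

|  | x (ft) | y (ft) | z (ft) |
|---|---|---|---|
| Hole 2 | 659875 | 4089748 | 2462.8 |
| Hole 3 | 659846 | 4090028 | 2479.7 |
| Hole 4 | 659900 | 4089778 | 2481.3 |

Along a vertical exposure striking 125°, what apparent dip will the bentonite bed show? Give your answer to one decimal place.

Two edge vectors: Hole 2→Hole 3 = (-29, 280, 16.9), Hole 2→Hole 4 = (25, 30, 18.5).
Normal n = (Hole 2→Hole 3) × (Hole 2→Hole 4) = (4673, 959, -7870).
So ∂z/∂x = −n_x/n_z = 0.59377 and ∂z/∂y = −n_y/n_z = 0.12186.
Unit vector along 125° is (sin 125°, cos 125°) = (0.8192, -0.5736).
Slope in that direction = a·(0.8192) + b·(-0.5736) = 0.41650.
Apparent dip = arctan|0.41650| = 22.6° (true dip is 31.2°, so apparent ≤ true as expected).

22.6°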